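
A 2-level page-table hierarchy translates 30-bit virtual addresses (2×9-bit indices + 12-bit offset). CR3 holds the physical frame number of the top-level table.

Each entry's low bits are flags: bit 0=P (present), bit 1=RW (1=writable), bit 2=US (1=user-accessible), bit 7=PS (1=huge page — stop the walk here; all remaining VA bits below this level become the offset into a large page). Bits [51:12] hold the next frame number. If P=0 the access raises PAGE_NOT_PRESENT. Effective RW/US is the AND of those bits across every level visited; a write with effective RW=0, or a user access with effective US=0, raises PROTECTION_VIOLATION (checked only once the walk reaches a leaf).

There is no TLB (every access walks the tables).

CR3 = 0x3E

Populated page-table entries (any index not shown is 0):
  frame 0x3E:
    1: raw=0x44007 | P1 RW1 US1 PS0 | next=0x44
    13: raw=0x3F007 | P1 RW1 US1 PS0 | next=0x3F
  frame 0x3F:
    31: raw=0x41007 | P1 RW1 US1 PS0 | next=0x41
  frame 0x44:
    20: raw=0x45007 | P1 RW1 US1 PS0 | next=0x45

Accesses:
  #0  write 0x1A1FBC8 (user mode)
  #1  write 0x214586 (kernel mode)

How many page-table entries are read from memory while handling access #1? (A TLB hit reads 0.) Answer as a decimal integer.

Trace:
#0 VA=0x1A1FBC8 (w,user):
  L0: frame=0x3E idx=13 entry=0x3F007 [P=1 RW=1 US=1 PS=0]
  L1: frame=0x3F idx=31 entry=0x41007 [P=1 RW=1 US=1 PS=0]
  → PA=0x41BC8  (2 entries read)
#1 VA=0x214586 (w,kernel):
  L0: frame=0x3E idx=1 entry=0x44007 [P=1 RW=1 US=1 PS=0]
  L1: frame=0x44 idx=20 entry=0x45007 [P=1 RW=1 US=1 PS=0]
  → PA=0x45586  (2 entries read)

Entries read for #1: 2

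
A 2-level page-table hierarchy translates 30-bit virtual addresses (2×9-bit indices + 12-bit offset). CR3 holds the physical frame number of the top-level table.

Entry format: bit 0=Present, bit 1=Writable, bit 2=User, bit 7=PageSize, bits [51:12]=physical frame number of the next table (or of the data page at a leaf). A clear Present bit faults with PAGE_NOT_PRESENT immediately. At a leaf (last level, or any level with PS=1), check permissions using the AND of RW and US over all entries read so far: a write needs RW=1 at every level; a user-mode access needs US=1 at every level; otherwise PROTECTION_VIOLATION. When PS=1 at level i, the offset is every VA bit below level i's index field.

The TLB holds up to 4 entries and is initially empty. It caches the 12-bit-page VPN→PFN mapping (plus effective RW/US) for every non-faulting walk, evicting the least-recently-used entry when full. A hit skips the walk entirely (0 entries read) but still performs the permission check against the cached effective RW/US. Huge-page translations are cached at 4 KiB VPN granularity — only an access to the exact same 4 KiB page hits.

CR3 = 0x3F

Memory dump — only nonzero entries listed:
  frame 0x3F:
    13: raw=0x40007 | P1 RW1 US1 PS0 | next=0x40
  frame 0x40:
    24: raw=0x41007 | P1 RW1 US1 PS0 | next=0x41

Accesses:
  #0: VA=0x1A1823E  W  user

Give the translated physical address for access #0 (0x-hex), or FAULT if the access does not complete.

Trace:
#0 VA=0x1A1823E (w,user):
  L0 @0x3F[13] → 0x40007  P=1,RW=1,US=1,PS=0
  L1 @0x40[24] → 0x41007  P=1,RW=1,US=1,PS=0
  ⇒ phys 0x4123E  [2 reads]

Access #0 PA: 0x4123E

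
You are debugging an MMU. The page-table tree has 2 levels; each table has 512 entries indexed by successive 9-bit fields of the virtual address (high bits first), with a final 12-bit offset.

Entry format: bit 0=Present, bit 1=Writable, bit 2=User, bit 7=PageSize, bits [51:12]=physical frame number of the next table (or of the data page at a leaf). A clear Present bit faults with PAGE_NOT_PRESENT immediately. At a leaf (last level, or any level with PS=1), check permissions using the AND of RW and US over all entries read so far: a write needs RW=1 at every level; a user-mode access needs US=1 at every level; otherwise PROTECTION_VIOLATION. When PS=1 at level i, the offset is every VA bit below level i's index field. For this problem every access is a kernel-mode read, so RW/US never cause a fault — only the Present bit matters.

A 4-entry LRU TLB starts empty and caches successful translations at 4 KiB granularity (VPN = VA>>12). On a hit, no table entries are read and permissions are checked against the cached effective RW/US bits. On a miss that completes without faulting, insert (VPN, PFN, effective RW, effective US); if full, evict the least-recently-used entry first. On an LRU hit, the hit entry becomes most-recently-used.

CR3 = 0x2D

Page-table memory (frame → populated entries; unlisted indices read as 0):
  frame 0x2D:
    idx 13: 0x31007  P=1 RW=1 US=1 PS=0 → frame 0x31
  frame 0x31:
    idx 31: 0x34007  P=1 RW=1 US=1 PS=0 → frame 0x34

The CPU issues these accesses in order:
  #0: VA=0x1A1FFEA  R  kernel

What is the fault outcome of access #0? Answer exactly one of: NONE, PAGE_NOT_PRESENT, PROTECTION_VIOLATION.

Trace:
#0 VA=0x1A1FFEA (r,kernel):
  L0 @0x2D[13] → 0x31007  P=1,RW=1,US=1,PS=0
  L1 @0x31[31] → 0x34007  P=1,RW=1,US=1,PS=0
  ✓ 0x34FEA  — 2 lookups

Access #0 fault: NONE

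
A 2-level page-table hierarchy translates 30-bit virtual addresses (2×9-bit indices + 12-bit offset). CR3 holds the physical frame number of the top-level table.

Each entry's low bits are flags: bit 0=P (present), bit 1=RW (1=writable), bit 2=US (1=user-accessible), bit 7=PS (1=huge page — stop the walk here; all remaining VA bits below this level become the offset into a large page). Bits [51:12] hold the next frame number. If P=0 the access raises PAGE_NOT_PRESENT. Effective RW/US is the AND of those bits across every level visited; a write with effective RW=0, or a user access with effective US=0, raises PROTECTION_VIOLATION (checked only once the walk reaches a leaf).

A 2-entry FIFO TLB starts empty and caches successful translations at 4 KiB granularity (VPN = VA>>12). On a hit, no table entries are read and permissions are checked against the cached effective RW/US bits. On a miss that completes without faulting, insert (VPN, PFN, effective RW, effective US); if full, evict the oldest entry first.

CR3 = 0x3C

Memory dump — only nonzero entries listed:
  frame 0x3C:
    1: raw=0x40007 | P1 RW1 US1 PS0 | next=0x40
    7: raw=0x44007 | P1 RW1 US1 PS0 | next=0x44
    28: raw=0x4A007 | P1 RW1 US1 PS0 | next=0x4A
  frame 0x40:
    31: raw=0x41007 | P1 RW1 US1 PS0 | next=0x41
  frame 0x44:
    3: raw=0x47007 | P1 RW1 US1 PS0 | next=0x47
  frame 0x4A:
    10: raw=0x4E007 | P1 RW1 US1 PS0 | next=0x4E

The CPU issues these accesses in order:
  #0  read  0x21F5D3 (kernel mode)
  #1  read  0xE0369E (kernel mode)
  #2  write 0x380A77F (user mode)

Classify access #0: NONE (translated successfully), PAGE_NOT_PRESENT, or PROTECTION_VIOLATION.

Per-access translation:
#0 VA=0x21F5D3 (r,kernel):
  L0 @0x3C[1] → 0x40007  P=1,RW=1,US=1,PS=0
  L1 @0x40[31] → 0x41007  P=1,RW=1,US=1,PS=0
  ⇒ phys 0x415D3  [2 reads]
#1 VA=0xE0369E (r,kernel):
  L0 @0x3C[7] → 0x44007  P=1,RW=1,US=1,PS=0
  L1 @0x44[3] → 0x47007  P=1,RW=1,US=1,PS=0
  ⇒ phys 0x4769E  [2 reads]
#2 VA=0x380A77F (w,user):
  L0 @0x3C[28] → 0x4A007  P=1,RW=1,US=1,PS=0
  L1 @0x4A[10] → 0x4E007  P=1,RW=1,US=1,PS=0
  ⇒ phys 0x4E77F  [2 reads]

Access #0 fault: NONE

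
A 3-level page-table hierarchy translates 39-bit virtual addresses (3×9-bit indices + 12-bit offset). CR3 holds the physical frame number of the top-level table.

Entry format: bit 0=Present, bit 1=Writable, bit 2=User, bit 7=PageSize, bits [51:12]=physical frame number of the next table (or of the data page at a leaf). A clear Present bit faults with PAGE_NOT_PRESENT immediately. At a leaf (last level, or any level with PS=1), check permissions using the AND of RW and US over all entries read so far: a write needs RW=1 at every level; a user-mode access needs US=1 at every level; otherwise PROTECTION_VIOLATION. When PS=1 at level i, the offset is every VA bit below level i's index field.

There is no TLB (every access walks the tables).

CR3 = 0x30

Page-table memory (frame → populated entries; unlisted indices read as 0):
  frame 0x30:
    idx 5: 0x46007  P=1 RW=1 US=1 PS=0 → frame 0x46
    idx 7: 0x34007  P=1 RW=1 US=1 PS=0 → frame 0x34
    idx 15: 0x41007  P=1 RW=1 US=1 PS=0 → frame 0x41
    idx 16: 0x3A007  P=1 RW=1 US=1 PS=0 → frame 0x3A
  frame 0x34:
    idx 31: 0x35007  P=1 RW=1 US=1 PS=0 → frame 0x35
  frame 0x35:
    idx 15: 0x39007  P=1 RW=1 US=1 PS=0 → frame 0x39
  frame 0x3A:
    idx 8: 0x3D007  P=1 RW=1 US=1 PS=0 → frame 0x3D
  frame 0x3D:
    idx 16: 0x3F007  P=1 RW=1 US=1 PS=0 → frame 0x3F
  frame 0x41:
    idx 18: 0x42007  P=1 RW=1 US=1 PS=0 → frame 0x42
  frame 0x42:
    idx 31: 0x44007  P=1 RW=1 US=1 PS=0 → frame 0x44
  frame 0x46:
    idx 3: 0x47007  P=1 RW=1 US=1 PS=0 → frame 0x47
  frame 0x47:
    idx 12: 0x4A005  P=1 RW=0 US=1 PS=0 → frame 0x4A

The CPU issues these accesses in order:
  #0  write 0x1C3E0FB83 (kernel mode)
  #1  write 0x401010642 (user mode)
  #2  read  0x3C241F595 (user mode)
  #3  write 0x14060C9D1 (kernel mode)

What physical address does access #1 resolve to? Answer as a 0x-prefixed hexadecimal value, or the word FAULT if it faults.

Walk each access:
#0 VA=0x1C3E0FB83 (w,kernel):
  [0] read 0x30 idx=7: raw=0x34007 flags P=1 W=1 U=1 S=0
  [1] read 0x34 idx=31: raw=0x35007 flags P=1 W=1 U=1 S=0
  [2] read 0x35 idx=15: raw=0x39007 flags P=1 W=1 U=1 S=0
  ✓ 0x39B83  — 3 lookups
#1 VA=0x401010642 (w,user):
  [0] read 0x30 idx=16: raw=0x3A007 flags P=1 W=1 U=1 S=0
  [1] read 0x3A idx=8: raw=0x3D007 flags P=1 W=1 U=1 S=0
  [2] read 0x3D idx=16: raw=0x3F007 flags P=1 W=1 U=1 S=0
  ✓ 0x3F642  — 3 lookups
#2 VA=0x3C241F595 (r,user):
  [0] read 0x30 idx=15: raw=0x41007 flags P=1 W=1 U=1 S=0
  [1] read 0x41 idx=18: raw=0x42007 flags P=1 W=1 U=1 S=0
  [2] read 0x42 idx=31: raw=0x44007 flags P=1 W=1 U=1 S=0
  ✓ 0x44595  — 3 lookups
#3 VA=0x14060C9D1 (w,kernel):
  [0] read 0x30 idx=5: raw=0x46007 flags P=1 W=1 U=1 S=0
  [1] read 0x46 idx=3: raw=0x47007 flags P=1 W=1 U=1 S=0
  [2] read 0x47 idx=12: raw=0x4A005 flags P=1 W=0 U=1 S=0
  ✗ PROTECTION_VIOLATION  [3 reads]

Access #1 PA: 0x3F642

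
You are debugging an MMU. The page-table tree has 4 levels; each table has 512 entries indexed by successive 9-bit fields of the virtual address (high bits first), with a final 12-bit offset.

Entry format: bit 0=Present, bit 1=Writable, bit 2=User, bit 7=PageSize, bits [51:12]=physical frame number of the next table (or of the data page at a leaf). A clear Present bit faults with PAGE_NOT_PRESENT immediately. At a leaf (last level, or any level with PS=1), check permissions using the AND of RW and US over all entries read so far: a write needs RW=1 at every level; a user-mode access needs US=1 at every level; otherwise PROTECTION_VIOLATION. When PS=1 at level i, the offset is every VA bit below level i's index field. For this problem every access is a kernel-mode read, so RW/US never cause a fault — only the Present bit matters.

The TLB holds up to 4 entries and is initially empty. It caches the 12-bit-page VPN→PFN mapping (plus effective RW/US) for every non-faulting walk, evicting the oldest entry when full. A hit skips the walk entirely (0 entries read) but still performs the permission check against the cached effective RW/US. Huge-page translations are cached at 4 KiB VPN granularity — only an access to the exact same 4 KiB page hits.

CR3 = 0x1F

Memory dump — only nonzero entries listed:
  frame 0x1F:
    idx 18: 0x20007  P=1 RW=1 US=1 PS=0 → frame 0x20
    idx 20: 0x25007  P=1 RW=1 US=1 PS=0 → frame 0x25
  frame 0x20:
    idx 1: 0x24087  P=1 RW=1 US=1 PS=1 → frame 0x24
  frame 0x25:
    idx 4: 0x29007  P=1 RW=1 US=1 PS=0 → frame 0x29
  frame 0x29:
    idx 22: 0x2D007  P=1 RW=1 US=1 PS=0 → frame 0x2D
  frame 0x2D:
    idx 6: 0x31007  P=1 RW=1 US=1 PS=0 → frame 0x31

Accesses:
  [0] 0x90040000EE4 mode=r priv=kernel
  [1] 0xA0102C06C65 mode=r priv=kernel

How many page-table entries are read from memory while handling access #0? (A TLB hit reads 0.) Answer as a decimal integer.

Trace:
#0 VA=0x90040000EE4 (r,kernel):
  [0] read 0x1F idx=18: raw=0x20007 flags P=1 W=1 U=1 S=0
  [1] read 0x20 idx=1: raw=0x24087 flags P=1 W=1 U=1 S=1
  → PA=0x24EE4 (huge @L1)  (2 entries read)
#1 VA=0xA0102C06C65 (r,kernel):
  [0] read 0x1F idx=20: raw=0x25007 flags P=1 W=1 U=1 S=0
  [1] read 0x25 idx=4: raw=0x29007 flags P=1 W=1 U=1 S=0
  [2] read 0x29 idx=22: raw=0x2D007 flags P=1 W=1 U=1 S=0
  [3] read 0x2D idx=6: raw=0x31007 flags P=1 W=1 U=1 S=0
  → PA=0x31C65  (4 entries read)

Entries read for #0: 2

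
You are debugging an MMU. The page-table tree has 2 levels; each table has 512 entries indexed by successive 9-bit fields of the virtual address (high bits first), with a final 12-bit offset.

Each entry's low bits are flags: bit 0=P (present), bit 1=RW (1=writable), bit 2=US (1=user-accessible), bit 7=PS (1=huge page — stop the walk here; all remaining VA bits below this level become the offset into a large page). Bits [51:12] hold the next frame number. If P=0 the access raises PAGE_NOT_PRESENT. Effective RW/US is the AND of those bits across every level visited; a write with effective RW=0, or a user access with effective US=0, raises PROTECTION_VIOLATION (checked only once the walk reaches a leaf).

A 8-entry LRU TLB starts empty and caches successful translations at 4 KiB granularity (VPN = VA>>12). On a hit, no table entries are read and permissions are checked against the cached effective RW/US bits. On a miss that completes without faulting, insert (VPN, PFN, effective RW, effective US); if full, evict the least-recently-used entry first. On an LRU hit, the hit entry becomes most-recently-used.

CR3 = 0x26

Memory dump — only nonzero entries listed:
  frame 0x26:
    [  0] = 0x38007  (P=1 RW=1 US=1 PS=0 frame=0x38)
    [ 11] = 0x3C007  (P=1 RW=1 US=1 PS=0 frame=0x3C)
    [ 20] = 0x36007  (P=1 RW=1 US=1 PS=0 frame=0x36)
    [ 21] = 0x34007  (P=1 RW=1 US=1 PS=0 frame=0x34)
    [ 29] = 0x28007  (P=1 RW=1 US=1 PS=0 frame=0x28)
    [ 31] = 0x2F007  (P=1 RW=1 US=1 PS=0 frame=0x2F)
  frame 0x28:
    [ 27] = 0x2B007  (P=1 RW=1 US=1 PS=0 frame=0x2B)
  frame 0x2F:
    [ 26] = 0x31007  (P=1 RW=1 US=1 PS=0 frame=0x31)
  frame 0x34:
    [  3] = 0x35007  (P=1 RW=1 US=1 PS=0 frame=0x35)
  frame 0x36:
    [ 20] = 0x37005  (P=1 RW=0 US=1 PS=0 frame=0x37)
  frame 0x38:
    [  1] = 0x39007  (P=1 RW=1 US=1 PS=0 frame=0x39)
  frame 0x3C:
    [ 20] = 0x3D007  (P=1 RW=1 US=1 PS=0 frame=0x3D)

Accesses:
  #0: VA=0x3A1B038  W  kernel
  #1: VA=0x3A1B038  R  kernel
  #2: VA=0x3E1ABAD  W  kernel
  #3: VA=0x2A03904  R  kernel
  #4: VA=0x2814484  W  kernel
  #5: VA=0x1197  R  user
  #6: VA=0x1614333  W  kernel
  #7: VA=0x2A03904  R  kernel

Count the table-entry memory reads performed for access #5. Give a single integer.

Trace:
#0 VA=0x3A1B038 (w,kernel):
  lvl0: tbl 0x26, slot 29 ⇒ 0x28007 (P1/RW1/US1/PS0)
  lvl1: tbl 0x28, slot 27 ⇒ 0x2B007 (P1/RW1/US1/PS0)
  → PA=0x2B038  (2 entries read)
#1 VA=0x3A1B038 (r,kernel):
  TLB hit vpn=0x3A1B → PA=0x2B038
#2 VA=0x3E1ABAD (w,kernel):
  lvl0: tbl 0x26, slot 31 ⇒ 0x2F007 (P1/RW1/US1/PS0)
  lvl1: tbl 0x2F, slot 26 ⇒ 0x31007 (P1/RW1/US1/PS0)
  → PA=0x31BAD  (2 entries read)
#3 VA=0x2A03904 (r,kernel):
  lvl0: tbl 0x26, slot 21 ⇒ 0x34007 (P1/RW1/US1/PS0)
  lvl1: tbl 0x34, slot 3 ⇒ 0x35007 (P1/RW1/US1/PS0)
  → PA=0x35904  (2 entries read)
#4 VA=0x2814484 (w,kernel):
  lvl0: tbl 0x26, slot 20 ⇒ 0x36007 (P1/RW1/US1/PS0)
  lvl1: tbl 0x36, slot 20 ⇒ 0x37005 (P1/RW0/US1/PS0)
  ✗ PROTECTION_VIOLATION  [2 reads]
#5 VA=0x1197 (r,user):
  lvl0: tbl 0x26, slot 0 ⇒ 0x38007 (P1/RW1/US1/PS0)
  lvl1: tbl 0x38, slot 1 ⇒ 0x39007 (P1/RW1/US1/PS0)
  → PA=0x39197  (2 entries read)
#6 VA=0x1614333 (w,kernel):
  lvl0: tbl 0x26, slot 11 ⇒ 0x3C007 (P1/RW1/US1/PS0)
  lvl1: tbl 0x3C, slot 20 ⇒ 0x3D007 (P1/RW1/US1/PS0)
  → PA=0x3D333  (2 entries read)
#7 VA=0x2A03904 (r,kernel):
  TLB hit vpn=0x2A03 → PA=0x35904

Entries read for #5: 2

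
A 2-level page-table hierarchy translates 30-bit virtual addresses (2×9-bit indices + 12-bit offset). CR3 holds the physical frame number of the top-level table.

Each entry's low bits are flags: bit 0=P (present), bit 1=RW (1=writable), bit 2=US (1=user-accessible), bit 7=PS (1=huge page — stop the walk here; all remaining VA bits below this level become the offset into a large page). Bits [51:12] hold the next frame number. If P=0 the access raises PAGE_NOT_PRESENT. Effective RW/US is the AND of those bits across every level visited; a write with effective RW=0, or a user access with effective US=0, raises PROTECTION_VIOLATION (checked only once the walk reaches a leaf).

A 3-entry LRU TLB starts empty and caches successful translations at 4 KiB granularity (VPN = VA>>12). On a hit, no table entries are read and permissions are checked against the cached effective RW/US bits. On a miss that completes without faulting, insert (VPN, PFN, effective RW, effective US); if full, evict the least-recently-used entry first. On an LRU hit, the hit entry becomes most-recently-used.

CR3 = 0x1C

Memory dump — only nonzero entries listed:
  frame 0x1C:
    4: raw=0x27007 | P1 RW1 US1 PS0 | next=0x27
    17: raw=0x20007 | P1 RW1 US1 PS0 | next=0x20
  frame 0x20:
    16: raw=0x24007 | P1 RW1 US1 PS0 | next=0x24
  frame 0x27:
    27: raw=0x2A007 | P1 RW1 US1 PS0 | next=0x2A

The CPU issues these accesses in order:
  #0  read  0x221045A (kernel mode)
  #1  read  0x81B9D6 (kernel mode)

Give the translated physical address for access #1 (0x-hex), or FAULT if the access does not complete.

Walk each access:
#0 VA=0x221045A (r,kernel):
  lvl0: tbl 0x1C, slot 17 ⇒ 0x20007 (P1/RW1/US1/PS0)
  lvl1: tbl 0x20, slot 16 ⇒ 0x24007 (P1/RW1/US1/PS0)
  ✓ 0x2445A  — 2 lookups
#1 VA=0x81B9D6 (r,kernel):
  lvl0: tbl 0x1C, slot 4 ⇒ 0x27007 (P1/RW1/US1/PS0)
  lvl1: tbl 0x27, slot 27 ⇒ 0x2A007 (P1/RW1/US1/PS0)
  ✓ 0x2A9D6  — 2 lookups

Access #1 PA: 0x2A9D6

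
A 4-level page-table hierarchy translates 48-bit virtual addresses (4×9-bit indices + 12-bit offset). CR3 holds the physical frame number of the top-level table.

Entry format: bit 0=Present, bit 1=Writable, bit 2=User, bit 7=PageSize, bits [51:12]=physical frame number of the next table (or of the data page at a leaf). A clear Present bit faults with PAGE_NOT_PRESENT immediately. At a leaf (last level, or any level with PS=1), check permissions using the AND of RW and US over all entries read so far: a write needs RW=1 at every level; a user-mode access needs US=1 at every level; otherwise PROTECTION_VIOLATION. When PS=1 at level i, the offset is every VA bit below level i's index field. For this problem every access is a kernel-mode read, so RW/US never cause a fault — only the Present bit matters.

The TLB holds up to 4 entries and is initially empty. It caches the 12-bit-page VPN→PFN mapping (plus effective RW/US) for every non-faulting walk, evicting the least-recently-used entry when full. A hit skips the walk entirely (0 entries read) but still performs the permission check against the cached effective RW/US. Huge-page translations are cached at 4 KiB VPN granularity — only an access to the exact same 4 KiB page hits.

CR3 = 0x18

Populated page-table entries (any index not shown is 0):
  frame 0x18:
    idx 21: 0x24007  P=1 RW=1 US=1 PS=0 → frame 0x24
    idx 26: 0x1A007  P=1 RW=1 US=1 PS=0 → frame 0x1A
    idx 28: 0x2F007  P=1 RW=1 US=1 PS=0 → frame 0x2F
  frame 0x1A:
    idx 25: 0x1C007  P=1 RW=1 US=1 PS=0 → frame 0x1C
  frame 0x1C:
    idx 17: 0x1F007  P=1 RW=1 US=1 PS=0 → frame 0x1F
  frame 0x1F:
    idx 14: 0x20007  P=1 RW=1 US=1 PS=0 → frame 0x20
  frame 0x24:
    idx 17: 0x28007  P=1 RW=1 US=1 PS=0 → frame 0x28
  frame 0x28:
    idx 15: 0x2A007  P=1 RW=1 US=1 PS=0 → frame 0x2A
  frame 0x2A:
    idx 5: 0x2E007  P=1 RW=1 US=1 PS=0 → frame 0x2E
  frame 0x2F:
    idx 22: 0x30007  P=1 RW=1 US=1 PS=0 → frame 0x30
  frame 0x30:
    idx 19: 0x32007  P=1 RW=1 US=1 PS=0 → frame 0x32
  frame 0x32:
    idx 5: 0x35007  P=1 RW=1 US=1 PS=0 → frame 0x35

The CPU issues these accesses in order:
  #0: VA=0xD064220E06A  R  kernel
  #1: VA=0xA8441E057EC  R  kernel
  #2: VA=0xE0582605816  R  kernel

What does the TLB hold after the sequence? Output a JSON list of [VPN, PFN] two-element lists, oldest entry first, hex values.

Per-access translation:
#0 VA=0xD064220E06A (r,kernel):
  [0] read 0x18 idx=26: raw=0x1A007 flags P=1 W=1 U=1 S=0
  [1] read 0x1A idx=25: raw=0x1C007 flags P=1 W=1 U=1 S=0
  [2] read 0x1C idx=17: raw=0x1F007 flags P=1 W=1 U=1 S=0
  [3] read 0x1F idx=14: raw=0x20007 flags P=1 W=1 U=1 S=0
  → PA=0x2006A  (4 entries read)
#1 VA=0xA8441E057EC (r,kernel):
  [0] read 0x18 idx=21: raw=0x24007 flags P=1 W=1 U=1 S=0
  [1] read 0x24 idx=17: raw=0x28007 flags P=1 W=1 U=1 S=0
  [2] read 0x28 idx=15: raw=0x2A007 flags P=1 W=1 U=1 S=0
  [3] read 0x2A idx=5: raw=0x2E007 flags P=1 W=1 U=1 S=0
  → PA=0x2E7EC  (4 entries read)
#2 VA=0xE0582605816 (r,kernel):
  [0] read 0x18 idx=28: raw=0x2F007 flags P=1 W=1 U=1 S=0
  [1] read 0x2F idx=22: raw=0x30007 flags P=1 W=1 U=1 S=0
  [2] read 0x30 idx=19: raw=0x32007 flags P=1 W=1 U=1 S=0
  [3] read 0x32 idx=5: raw=0x35007 flags P=1 W=1 U=1 S=0
  → PA=0x35816  (4 entries read)

TLB: [["0xD064220E", "0x20"], ["0xA8441E05", "0x2E"], ["0xE0582605", "0x35"]]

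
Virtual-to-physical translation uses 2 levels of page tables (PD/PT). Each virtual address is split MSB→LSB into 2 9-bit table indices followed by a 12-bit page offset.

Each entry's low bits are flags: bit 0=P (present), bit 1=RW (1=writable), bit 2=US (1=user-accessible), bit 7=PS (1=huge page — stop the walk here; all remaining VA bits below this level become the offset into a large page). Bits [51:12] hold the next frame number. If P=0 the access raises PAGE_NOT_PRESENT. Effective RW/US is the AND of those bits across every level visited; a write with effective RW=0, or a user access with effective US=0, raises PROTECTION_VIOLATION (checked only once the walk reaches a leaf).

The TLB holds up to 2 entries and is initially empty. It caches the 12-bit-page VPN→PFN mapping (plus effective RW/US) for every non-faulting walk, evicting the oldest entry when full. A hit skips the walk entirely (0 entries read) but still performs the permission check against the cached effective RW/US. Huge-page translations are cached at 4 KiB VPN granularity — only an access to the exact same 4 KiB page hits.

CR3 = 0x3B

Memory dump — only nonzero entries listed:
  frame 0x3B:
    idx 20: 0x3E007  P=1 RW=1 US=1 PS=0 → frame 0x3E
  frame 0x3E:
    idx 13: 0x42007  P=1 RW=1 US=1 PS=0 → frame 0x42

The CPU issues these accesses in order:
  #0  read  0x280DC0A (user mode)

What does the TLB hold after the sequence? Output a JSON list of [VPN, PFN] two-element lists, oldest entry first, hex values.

Per-access translation:
#0 VA=0x280DC0A (r,user):
  L0 @0x3B[20] → 0x3E007  P=1,RW=1,US=1,PS=0
  L1 @0x3E[13] → 0x42007  P=1,RW=1,US=1,PS=0
  → PA=0x42C0A  (2 entries read)

TLB: [["0x280D", "0x42"]]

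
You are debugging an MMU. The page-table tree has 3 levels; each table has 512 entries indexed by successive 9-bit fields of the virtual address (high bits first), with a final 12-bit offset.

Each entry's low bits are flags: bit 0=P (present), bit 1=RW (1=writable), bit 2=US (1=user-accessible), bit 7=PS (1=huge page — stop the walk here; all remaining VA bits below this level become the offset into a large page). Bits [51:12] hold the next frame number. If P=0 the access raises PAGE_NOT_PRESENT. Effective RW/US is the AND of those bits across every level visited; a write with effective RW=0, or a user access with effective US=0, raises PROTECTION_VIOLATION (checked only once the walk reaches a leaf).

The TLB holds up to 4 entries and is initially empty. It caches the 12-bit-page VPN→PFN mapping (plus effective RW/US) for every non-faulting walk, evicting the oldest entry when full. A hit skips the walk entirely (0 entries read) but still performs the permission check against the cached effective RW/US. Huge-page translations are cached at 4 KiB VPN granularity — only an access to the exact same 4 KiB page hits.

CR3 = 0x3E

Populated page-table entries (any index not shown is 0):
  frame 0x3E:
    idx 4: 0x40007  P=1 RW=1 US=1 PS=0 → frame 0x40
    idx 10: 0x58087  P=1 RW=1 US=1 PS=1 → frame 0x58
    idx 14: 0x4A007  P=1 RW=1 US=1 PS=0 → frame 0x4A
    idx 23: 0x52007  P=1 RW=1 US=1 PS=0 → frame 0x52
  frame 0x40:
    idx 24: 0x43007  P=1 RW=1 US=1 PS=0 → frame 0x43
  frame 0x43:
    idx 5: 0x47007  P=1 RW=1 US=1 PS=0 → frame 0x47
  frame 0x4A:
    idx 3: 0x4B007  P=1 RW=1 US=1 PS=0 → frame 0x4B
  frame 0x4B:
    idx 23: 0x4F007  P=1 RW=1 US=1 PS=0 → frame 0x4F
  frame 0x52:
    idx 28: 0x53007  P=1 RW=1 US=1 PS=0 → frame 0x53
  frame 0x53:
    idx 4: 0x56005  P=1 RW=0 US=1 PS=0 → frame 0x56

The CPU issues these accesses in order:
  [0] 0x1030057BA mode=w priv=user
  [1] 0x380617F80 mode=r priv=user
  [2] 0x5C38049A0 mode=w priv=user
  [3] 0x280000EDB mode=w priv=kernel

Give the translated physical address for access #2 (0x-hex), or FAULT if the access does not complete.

Per-access translation:
#0 VA=0x1030057BA (w,user):
  L0: frame=0x3E idx=4 entry=0x40007 [P=1 RW=1 US=1 PS=0]
  L1: frame=0x40 idx=24 entry=0x43007 [P=1 RW=1 US=1 PS=0]
  L2: frame=0x43 idx=5 entry=0x47007 [P=1 RW=1 US=1 PS=0]
  ✓ 0x477BA  — 3 lookups
#1 VA=0x380617F80 (r,user):
  L0: frame=0x3E idx=14 entry=0x4A007 [P=1 RW=1 US=1 PS=0]
  L1: frame=0x4A idx=3 entry=0x4B007 [P=1 RW=1 US=1 PS=0]
  L2: frame=0x4B idx=23 entry=0x4F007 [P=1 RW=1 US=1 PS=0]
  ✓ 0x4FF80  — 3 lookups
#2 VA=0x5C38049A0 (w,user):
  L0: frame=0x3E idx=23 entry=0x52007 [P=1 RW=1 US=1 PS=0]
  L1: frame=0x52 idx=28 entry=0x53007 [P=1 RW=1 US=1 PS=0]
  L2: frame=0x53 idx=4 entry=0x56005 [P=1 RW=0 US=1 PS=0]
  ✗ PROTECTION_VIOLATION  [3 reads]
#3 VA=0x280000EDB (w,kernel):
  L0: frame=0x3E idx=10 entry=0x58087 [P=1 RW=1 US=1 PS=1]
  ✓ 0x58EDB (huge @L0)  — 1 lookups

Access #2 PA: FAULT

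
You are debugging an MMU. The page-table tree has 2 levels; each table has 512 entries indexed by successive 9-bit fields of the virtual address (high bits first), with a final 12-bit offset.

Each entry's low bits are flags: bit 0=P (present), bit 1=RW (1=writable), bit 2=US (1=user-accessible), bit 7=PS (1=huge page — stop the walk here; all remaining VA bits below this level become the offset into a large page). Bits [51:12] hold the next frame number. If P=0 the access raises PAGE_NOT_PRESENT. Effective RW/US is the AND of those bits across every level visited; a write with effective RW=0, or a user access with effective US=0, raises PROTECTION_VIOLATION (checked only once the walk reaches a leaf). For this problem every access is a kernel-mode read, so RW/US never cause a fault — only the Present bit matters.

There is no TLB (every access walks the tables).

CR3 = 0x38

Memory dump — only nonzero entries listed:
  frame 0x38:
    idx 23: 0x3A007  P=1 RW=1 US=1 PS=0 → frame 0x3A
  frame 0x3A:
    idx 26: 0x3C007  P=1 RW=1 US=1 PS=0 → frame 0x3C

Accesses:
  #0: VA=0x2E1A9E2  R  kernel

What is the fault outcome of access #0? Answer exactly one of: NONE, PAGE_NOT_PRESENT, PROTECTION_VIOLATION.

Per-access translation:
#0 VA=0x2E1A9E2 (r,kernel):
  [0] read 0x38 idx=23: raw=0x3A007 flags P=1 W=1 U=1 S=0
  [1] read 0x3A idx=26: raw=0x3C007 flags P=1 W=1 U=1 S=0
  ✓ 0x3C9E2  — 2 lookups

Access #0 fault: NONE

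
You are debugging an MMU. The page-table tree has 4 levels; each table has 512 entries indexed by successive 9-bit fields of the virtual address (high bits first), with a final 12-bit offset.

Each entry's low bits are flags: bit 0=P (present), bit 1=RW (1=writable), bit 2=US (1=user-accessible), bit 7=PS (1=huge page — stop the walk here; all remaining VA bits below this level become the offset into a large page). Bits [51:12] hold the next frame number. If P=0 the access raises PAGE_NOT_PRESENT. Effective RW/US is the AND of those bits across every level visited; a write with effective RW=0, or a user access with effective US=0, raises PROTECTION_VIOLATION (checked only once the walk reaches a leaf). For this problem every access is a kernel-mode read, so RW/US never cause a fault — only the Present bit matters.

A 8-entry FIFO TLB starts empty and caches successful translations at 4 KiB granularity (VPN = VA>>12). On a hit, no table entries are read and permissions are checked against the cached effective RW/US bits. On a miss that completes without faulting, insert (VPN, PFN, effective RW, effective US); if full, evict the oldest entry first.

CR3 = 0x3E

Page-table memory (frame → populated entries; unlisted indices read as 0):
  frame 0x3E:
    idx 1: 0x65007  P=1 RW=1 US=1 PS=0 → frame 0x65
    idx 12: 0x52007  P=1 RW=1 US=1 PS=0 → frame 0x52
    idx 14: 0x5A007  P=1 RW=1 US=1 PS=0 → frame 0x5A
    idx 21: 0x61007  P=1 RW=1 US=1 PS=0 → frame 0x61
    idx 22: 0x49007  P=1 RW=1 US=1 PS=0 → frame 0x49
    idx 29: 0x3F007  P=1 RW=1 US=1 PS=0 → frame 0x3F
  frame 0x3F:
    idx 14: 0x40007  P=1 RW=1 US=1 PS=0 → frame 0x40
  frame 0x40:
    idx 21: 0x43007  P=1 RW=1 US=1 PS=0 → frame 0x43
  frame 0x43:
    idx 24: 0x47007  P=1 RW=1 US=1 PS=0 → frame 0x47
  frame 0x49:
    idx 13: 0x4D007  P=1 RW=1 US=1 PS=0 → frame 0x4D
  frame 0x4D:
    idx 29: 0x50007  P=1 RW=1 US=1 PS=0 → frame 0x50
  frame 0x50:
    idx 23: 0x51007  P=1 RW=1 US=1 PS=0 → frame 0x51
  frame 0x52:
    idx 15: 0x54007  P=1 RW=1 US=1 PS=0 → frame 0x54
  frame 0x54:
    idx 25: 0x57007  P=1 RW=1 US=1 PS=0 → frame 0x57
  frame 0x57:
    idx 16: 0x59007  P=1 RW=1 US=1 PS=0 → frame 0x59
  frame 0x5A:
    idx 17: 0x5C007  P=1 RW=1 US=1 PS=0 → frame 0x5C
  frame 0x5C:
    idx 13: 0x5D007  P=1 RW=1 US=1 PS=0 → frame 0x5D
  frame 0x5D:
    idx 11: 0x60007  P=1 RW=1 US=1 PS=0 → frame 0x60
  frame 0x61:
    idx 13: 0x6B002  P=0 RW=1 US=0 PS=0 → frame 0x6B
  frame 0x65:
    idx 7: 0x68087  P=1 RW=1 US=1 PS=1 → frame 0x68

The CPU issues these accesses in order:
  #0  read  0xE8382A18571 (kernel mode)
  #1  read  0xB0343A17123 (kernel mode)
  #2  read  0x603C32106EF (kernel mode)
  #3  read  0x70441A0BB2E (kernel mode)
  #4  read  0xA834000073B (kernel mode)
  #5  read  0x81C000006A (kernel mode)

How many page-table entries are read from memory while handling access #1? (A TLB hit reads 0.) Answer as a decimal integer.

Walk each access:
#0 VA=0xE8382A18571 (r,kernel):
  lvl0: tbl 0x3E, slot 29 ⇒ 0x3F007 (P1/RW1/US1/PS0)
  lvl1: tbl 0x3F, slot 14 ⇒ 0x40007 (P1/RW1/US1/PS0)
  lvl2: tbl 0x40, slot 21 ⇒ 0x43007 (P1/RW1/US1/PS0)
  lvl3: tbl 0x43, slot 24 ⇒ 0x47007 (P1/RW1/US1/PS0)
  ✓ 0x47571  — 4 lookups
#1 VA=0xB0343A17123 (r,kernel):
  lvl0: tbl 0x3E, slot 22 ⇒ 0x49007 (P1/RW1/US1/PS0)
  lvl1: tbl 0x49, slot 13 ⇒ 0x4D007 (P1/RW1/US1/PS0)
  lvl2: tbl 0x4D, slot 29 ⇒ 0x50007 (P1/RW1/US1/PS0)
  lvl3: tbl 0x50, slot 23 ⇒ 0x51007 (P1/RW1/US1/PS0)
  ✓ 0x51123  — 4 lookups
#2 VA=0x603C32106EF (r,kernel):
  lvl0: tbl 0x3E, slot 12 ⇒ 0x52007 (P1/RW1/US1/PS0)
  lvl1: tbl 0x52, slot 15 ⇒ 0x54007 (P1/RW1/US1/PS0)
  lvl2: tbl 0x54, slot 25 ⇒ 0x57007 (P1/RW1/US1/PS0)
  lvl3: tbl 0x57, slot 16 ⇒ 0x59007 (P1/RW1/US1/PS0)
  ✓ 0x596EF  — 4 lookups
#3 VA=0x70441A0BB2E (r,kernel):
  lvl0: tbl 0x3E, slot 14 ⇒ 0x5A007 (P1/RW1/US1/PS0)
  lvl1: tbl 0x5A, slot 17 ⇒ 0x5C007 (P1/RW1/US1/PS0)
  lvl2: tbl 0x5C, slot 13 ⇒ 0x5D007 (P1/RW1/US1/PS0)
  lvl3: tbl 0x5D, slot 11 ⇒ 0x60007 (P1/RW1/US1/PS0)
  ✓ 0x60B2E  — 4 lookups
#4 VA=0xA834000073B (r,kernel):
  lvl0: tbl 0x3E, slot 21 ⇒ 0x61007 (P1/RW1/US1/PS0)
  lvl1: tbl 0x61, slot 13 ⇒ 0x6B002 (P0/RW1/US0/PS0)
  ⇒ fault: PAGE_NOT_PRESENT  — 2 lookups
#5 VA=0x81C000006A (r,kernel):
  lvl0: tbl 0x3E, slot 1 ⇒ 0x65007 (P1/RW1/US1/PS0)
  lvl1: tbl 0x65, slot 7 ⇒ 0x68087 (P1/RW1/US1/PS1)
  ✓ 0x6806A (huge @L1)  — 2 lookups

Entries read for #1: 4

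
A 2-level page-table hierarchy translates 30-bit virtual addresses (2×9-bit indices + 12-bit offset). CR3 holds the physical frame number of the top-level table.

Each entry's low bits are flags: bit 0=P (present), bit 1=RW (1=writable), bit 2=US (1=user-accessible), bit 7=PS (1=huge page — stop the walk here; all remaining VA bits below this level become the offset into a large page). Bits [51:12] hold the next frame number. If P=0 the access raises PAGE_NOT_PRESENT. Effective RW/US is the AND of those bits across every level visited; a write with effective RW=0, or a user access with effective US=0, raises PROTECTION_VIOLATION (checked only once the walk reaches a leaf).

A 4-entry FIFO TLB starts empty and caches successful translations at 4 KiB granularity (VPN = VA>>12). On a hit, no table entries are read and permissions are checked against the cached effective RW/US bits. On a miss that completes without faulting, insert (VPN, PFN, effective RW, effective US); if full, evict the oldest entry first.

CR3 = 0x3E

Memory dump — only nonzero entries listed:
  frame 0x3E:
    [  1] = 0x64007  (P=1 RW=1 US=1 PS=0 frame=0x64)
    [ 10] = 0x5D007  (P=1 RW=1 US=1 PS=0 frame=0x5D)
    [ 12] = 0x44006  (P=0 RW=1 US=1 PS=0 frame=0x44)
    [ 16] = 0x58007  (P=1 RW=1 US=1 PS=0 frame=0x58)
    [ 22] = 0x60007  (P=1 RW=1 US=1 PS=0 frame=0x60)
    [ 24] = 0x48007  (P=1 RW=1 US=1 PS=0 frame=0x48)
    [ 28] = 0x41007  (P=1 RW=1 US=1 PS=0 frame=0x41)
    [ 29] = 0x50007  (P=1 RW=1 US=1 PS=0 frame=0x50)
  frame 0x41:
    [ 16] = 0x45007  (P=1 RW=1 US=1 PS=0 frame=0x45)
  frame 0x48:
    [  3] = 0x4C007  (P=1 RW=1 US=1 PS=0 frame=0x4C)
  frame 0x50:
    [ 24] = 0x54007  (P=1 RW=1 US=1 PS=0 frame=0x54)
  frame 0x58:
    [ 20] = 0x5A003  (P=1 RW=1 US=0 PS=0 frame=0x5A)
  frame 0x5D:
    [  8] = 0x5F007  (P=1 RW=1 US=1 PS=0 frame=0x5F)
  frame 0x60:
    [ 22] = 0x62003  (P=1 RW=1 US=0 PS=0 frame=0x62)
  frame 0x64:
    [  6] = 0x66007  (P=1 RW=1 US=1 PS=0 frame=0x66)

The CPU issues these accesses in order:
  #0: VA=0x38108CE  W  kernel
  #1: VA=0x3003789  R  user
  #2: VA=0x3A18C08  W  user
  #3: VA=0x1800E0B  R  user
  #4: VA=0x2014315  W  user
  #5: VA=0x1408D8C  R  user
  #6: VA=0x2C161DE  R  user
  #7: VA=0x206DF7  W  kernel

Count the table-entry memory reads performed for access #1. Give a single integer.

Per-access translation:
#0 VA=0x38108CE (w,kernel):
  L0 @0x3E[28] → 0x41007  P=1,RW=1,US=1,PS=0
  L1 @0x41[16] → 0x45007  P=1,RW=1,US=1,PS=0
  ✓ 0x458CE  — 2 lookups
#1 VA=0x3003789 (r,user):
  L0 @0x3E[24] → 0x48007  P=1,RW=1,US=1,PS=0
  L1 @0x48[3] → 0x4C007  P=1,RW=1,US=1,PS=0
  ✓ 0x4C789  — 2 lookups
#2 VA=0x3A18C08 (w,user):
  L0 @0x3E[29] → 0x50007  P=1,RW=1,US=1,PS=0
  L1 @0x50[24] → 0x54007  P=1,RW=1,US=1,PS=0
  ✓ 0x54C08  — 2 lookups
#3 VA=0x1800E0B (r,user):
  L0 @0x3E[12] → 0x44006  P=0,RW=1,US=1,PS=0
  ⇒ fault: PAGE_NOT_PRESENT  — 1 lookups
#4 VA=0x2014315 (w,user):
  L0 @0x3E[16] → 0x58007  P=1,RW=1,US=1,PS=0
  L1 @0x58[20] → 0x5A003  P=1,RW=1,US=0,PS=0
  ⇒ fault: PROTECTION_VIOLATION  — 2 lookups
#5 VA=0x1408D8C (r,user):
  L0 @0x3E[10] → 0x5D007  P=1,RW=1,US=1,PS=0
  L1 @0x5D[8] → 0x5F007  P=1,RW=1,US=1,PS=0
  ✓ 0x5FD8C  — 2 lookups
#6 VA=0x2C161DE (r,user):
  L0 @0x3E[22] → 0x60007  P=1,RW=1,US=1,PS=0
  L1 @0x60[22] → 0x62003  P=1,RW=1,US=0,PS=0
  ⇒ fault: PROTECTION_VIOLATION  — 2 lookups
#7 VA=0x206DF7 (w,kernel):
  L0 @0x3E[1] → 0x64007  P=1,RW=1,US=1,PS=0
  L1 @0x64[6] → 0x66007  P=1,RW=1,US=1,PS=0
  ✓ 0x66DF7  — 2 lookups

Entries read for #1: 2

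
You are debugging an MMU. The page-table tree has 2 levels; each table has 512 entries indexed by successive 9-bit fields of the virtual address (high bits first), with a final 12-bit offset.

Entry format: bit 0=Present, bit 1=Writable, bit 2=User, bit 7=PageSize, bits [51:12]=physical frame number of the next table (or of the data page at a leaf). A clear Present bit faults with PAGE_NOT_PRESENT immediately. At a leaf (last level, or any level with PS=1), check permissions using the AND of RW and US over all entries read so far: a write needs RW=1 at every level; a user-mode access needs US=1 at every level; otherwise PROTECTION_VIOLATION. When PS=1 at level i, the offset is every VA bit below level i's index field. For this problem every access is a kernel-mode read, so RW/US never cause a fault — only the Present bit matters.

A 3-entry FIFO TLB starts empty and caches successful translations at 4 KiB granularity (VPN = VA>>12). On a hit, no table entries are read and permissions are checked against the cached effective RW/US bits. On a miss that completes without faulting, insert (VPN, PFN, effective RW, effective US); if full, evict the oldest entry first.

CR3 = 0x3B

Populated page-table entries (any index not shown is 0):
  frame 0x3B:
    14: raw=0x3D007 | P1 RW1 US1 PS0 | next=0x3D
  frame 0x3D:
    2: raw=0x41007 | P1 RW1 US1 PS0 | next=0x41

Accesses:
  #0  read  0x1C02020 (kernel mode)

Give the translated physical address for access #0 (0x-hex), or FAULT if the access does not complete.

Trace:
#0 VA=0x1C02020 (r,kernel):
  lvl0: tbl 0x3B, slot 14 ⇒ 0x3D007 (P1/RW1/US1/PS0)
  lvl1: tbl 0x3D, slot 2 ⇒ 0x41007 (P1/RW1/US1/PS0)
  ⇒ phys 0x41020  [2 reads]

Access #0 PA: 0x41020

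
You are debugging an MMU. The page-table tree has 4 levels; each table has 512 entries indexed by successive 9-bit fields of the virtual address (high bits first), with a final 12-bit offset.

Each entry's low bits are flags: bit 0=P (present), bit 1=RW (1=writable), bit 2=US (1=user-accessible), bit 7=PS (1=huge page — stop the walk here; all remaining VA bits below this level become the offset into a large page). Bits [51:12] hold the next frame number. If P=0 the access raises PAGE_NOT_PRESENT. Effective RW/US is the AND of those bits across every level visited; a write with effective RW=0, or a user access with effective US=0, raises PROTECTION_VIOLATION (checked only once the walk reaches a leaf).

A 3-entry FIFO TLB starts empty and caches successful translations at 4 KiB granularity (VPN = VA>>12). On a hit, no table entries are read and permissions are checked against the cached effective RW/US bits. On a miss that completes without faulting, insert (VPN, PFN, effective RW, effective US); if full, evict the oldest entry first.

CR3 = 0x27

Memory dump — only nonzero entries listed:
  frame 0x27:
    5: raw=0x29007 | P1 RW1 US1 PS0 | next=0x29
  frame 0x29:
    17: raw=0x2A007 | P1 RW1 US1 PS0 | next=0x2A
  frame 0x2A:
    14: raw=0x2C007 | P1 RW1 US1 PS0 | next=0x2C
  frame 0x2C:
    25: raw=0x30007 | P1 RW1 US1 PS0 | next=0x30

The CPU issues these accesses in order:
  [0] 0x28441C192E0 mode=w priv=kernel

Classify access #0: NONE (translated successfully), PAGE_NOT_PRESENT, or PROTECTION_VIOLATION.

Trace:
#0 VA=0x28441C192E0 (w,kernel):
  L0 @0x27[5] → 0x29007  P=1,RW=1,US=1,PS=0
  L1 @0x29[17] → 0x2A007  P=1,RW=1,US=1,PS=0
  L2 @0x2A[14] → 0x2C007  P=1,RW=1,US=1,PS=0
  L3 @0x2C[25] → 0x30007  P=1,RW=1,US=1,PS=0
  ✓ 0x302E0  — 4 lookups

Access #0 fault: NONE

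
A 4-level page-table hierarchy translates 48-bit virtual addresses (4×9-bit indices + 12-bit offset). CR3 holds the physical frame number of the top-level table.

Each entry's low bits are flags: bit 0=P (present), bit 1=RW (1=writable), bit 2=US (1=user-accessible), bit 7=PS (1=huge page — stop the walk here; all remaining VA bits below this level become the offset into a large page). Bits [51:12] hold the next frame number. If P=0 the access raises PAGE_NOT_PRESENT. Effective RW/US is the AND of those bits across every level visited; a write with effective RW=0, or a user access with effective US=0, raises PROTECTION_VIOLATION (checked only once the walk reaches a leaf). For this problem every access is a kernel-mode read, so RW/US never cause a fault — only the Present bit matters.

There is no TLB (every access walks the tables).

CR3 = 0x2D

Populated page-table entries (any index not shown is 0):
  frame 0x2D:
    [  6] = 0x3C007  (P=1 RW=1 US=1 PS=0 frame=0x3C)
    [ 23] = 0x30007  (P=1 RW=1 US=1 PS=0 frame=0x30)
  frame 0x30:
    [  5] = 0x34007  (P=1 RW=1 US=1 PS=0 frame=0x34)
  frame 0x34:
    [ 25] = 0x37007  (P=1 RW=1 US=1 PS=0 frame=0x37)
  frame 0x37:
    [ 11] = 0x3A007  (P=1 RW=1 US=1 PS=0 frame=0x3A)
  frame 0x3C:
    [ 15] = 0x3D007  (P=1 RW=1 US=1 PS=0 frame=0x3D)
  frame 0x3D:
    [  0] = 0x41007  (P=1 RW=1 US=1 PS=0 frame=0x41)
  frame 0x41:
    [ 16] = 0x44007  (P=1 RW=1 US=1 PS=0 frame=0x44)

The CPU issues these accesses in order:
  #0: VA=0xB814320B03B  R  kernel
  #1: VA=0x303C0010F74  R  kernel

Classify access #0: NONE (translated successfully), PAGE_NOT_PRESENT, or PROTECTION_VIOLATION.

Per-access translation:
#0 VA=0xB814320B03B (r,kernel):
  [0] read 0x2D idx=23: raw=0x30007 flags P=1 W=1 U=1 S=0
  [1] read 0x30 idx=5: raw=0x34007 flags P=1 W=1 U=1 S=0
  [2] read 0x34 idx=25: raw=0x37007 flags P=1 W=1 U=1 S=0
  [3] read 0x37 idx=11: raw=0x3A007 flags P=1 W=1 U=1 S=0
  → PA=0x3A03B  (4 entries read)
#1 VA=0x303C0010F74 (r,kernel):
  [0] read 0x2D idx=6: raw=0x3C007 flags P=1 W=1 U=1 S=0
  [1] read 0x3C idx=15: raw=0x3D007 flags P=1 W=1 U=1 S=0
  [2] read 0x3D idx=0: raw=0x41007 flags P=1 W=1 U=1 S=0
  [3] read 0x41 idx=16: raw=0x44007 flags P=1 W=1 U=1 S=0
  → PA=0x44F74  (4 entries read)

Access #0 fault: NONE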